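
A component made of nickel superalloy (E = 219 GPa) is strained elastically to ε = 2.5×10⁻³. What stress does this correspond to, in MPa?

548 MPa

σ = E·ε = 219000 MPa × 2.5×10⁻³ = 548 MPa.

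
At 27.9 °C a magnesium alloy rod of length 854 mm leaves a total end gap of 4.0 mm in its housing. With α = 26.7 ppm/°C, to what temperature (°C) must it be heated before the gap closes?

α·L₀·ΔT = 4.0 mm ⇒ ΔT = 4.0 / (26.7×10⁻⁶ × 854.0) = 175.4 K.
T = 27.9 + 175.4 = 203.3 °C.

203 °C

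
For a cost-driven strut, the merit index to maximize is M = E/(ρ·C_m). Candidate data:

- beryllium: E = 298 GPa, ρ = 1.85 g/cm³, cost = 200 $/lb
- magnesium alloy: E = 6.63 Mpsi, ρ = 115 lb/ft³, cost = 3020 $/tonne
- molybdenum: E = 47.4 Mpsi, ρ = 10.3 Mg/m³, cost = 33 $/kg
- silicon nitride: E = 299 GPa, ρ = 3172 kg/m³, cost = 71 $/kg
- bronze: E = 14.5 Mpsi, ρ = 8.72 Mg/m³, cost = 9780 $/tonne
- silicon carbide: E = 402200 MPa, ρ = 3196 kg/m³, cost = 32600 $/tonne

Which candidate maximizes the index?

After converting to SI:
  beryllium: E = 298.0 GPa, ρ = 1850 kg/m³, cost = 440.9 $/kg
  magnesium alloy: E = 45.71 GPa, ρ = 1842 kg/m³, cost = 3.020 $/kg
  molybdenum: E = 326.8 GPa, ρ = 10300 kg/m³, cost = 33.00 $/kg
  silicon nitride: E = 299.0 GPa, ρ = 3172 kg/m³, cost = 71.00 $/kg
  bronze: E = 99.97 GPa, ρ = 8720 kg/m³, cost = 9.780 $/kg
  silicon carbide: E = 402.2 GPa, ρ = 3196 kg/m³, cost = 32.60 $/kg
  magnesium alloy: M = 8.22 MN·m per $
  silicon carbide: M = 3.86 MN·m per $
  silicon nitride: M = 1.33 MN·m per $
  bronze: M = 1.17 MN·m per $
  molybdenum: M = 0.961 MN·m per $
  beryllium: M = 0.365 MN·m per $
The maximum is for magnesium alloy.

magnesium alloy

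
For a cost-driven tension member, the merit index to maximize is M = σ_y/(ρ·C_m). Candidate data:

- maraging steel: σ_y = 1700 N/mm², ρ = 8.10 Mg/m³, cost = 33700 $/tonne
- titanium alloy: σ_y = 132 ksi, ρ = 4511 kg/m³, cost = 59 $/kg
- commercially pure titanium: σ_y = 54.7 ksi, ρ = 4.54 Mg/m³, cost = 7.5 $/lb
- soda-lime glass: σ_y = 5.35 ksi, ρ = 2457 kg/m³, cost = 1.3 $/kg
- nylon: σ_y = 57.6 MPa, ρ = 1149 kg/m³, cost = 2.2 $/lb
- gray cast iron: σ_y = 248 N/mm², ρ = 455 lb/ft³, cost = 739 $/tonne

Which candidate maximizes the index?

Putting every candidate on a common basis:
  maraging steel: σ_y = 1700 MPa, ρ = 8100 kg/m³, cost = 33.70 $/kg
  titanium alloy: σ_y = 910.1 MPa, ρ = 4511 kg/m³, cost = 59.00 $/kg
  commercially pure titanium: σ_y = 377.1 MPa, ρ = 4540 kg/m³, cost = 16.53 $/kg
  soda-lime glass: σ_y = 36.89 MPa, ρ = 2457 kg/m³, cost = 1.300 $/kg
  nylon: σ_y = 57.60 MPa, ρ = 1149 kg/m³, cost = 4.850 $/kg
  gray cast iron: σ_y = 248.0 MPa, ρ = 7288 kg/m³, cost = 0.7390 $/kg
  gray cast iron: M = 46.0 kN·m per $
  soda-lime glass: M = 11.5 kN·m per $
  nylon: M = 10.3 kN·m per $
  maraging steel: M = 6.23 kN·m per $
  commercially pure titanium: M = 5.02 kN·m per $
  titanium alloy: M = 3.42 kN·m per $
Gray cast iron has the largest M.

gray cast iron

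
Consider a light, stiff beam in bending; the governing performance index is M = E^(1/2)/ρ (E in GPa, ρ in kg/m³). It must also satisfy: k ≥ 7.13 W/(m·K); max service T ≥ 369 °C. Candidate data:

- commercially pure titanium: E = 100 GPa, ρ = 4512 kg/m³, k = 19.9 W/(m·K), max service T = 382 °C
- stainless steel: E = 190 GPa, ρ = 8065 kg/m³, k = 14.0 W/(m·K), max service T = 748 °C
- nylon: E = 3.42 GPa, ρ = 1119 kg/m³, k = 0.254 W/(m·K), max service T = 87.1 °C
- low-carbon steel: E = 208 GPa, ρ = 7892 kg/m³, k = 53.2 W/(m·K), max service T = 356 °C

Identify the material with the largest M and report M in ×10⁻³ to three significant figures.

commercially pure titanium, M = 2.22×10⁻³

Screen on constraints: k ≥ 7.13 W/(m·K); max service T ≥ 369 °C. Survivors: commercially pure titanium, stainless steel.
Computing M directly (units already consistent):
  commercially pure titanium: M = 2.22×10⁻³
  stainless steel: M = 1.71×10⁻³
The maximum is for commercially pure titanium.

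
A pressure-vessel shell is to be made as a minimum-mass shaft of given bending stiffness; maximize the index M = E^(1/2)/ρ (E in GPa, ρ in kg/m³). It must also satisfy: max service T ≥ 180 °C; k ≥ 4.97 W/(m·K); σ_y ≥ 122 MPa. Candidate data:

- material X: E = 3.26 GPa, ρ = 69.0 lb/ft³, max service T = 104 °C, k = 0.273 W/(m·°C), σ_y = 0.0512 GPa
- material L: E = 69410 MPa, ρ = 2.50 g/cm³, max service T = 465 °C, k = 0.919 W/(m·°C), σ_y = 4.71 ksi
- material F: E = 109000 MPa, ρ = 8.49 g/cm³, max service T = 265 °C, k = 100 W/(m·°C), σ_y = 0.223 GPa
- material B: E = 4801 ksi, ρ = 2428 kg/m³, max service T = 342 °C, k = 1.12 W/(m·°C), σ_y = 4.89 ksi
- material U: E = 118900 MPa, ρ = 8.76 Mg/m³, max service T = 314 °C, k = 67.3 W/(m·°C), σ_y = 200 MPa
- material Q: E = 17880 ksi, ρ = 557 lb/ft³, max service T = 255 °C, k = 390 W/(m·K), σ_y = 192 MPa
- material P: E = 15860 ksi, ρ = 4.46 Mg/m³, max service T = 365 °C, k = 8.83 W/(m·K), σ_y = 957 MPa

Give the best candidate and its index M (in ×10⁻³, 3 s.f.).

material P, M = 2.34×10⁻³

Screen on constraints: max service T ≥ 180 °C; k ≥ 4.97 W/(m·K); σ_y ≥ 122 MPa. Survivors: material F, material U, material Q, material P.
Normalizing units and computing the index:
  material F: E = 109.0 GPa, ρ = 8490 kg/m³
  material U: E = 118.9 GPa, ρ = 8760 kg/m³
  material Q: E = 123.3 GPa, ρ = 8922 kg/m³
  material P: E = 109.4 GPa, ρ = 4460 kg/m³
  material P: M = 2.34×10⁻³
  material U: M = 1.24×10⁻³
  material Q: M = 1.24×10⁻³
  material F: M = 1.23×10⁻³
The maximum is for material P.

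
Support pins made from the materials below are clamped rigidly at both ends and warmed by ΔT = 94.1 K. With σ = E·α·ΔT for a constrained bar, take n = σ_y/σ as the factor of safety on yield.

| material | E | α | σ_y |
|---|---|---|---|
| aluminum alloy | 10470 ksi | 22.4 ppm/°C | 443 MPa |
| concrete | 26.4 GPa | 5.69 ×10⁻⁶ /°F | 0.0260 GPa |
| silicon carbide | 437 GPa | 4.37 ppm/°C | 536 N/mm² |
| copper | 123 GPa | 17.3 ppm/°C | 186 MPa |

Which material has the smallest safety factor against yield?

With everything in SI (GPa, ×10⁻⁶/K, MPa):
  aluminum alloy: E = 72.19, α = 22.4, σ_y = 443.0 → σ = 152 MPa, n = 2.91
  concrete: E = 26.40, α = 10.2, σ_y = 26.00 → σ = 25.4 MPa, n = 1.02
  silicon carbide: E = 437.0, α = 4.37, σ_y = 536.0 → σ = 180 MPa, n = 2.98
  copper: E = 123.0, α = 17.3, σ_y = 186.0 → σ = 200 MPa, n = 0.929
The minimum is copper at n = 0.929.

copper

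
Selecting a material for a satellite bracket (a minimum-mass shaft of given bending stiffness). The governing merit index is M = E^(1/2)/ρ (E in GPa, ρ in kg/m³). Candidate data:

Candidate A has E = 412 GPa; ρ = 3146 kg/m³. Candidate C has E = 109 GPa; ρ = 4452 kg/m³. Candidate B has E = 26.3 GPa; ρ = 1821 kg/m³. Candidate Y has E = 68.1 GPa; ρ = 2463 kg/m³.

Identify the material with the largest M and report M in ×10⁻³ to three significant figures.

candidate A, M = 6.45×10⁻³

Computing M directly (units already consistent):
  candidate A: M = 6.45×10⁻³
  candidate Y: M = 3.35×10⁻³
  candidate B: M = 2.82×10⁻³
  candidate C: M = 2.35×10⁻³
Candidate A ranks first.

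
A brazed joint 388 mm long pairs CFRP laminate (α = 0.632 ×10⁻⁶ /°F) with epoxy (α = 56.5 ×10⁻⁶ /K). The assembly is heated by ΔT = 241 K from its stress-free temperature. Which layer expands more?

CFRP laminate: α = 0.632×10⁻⁶/°F × 9/5 = 1.14×10⁻⁶/K.
α(CFRP laminate) = 1.14×10⁻⁶/K vs α(epoxy) = 56.5×10⁻⁶/K.
Higher α expands more for the same ΔT: epoxy.

epoxy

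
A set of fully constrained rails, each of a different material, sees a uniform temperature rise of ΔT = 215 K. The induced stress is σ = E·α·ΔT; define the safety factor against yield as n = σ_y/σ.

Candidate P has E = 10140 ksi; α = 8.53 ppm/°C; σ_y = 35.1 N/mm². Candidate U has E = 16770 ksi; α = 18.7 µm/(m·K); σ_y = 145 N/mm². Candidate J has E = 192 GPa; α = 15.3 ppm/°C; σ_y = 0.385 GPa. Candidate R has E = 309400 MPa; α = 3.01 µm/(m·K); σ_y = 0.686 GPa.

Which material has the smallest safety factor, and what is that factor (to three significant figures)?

Converting E to GPa, α to ×10⁻⁶/K, σ_y to MPa, then σ and n for each:
  candidate P: E = 69.91, α = 8.53, σ_y = 35.10 → σ = 128 MPa, n = 0.274
  candidate U: E = 115.6, α = 18.7, σ_y = 145.0 → σ = 465 MPa, n = 0.312
  candidate J: E = 192.0, α = 15.3, σ_y = 385.0 → σ = 632 MPa, n = 0.610
  candidate R: E = 309.4, α = 3.01, σ_y = 686.0 → σ = 200 MPa, n = 3.43
Candidate P has the lowest safety factor, n = 0.274.

candidate P, n = 0.274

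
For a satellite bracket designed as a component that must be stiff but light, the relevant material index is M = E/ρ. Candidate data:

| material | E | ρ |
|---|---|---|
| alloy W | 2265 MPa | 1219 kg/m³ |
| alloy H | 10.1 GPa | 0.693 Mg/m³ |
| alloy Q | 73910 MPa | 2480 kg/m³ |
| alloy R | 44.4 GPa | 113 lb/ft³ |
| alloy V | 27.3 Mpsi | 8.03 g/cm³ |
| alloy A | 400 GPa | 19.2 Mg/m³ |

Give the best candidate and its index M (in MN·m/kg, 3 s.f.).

alloy Q, M = 29.8 MN·m/kg

Convert each candidate to consistent units, then evaluate M:
  alloy W: E = 2.265 GPa, ρ = 1219 kg/m³
  alloy H: E = 10.10 GPa, ρ = 693.0 kg/m³
  alloy Q: E = 73.91 GPa, ρ = 2480 kg/m³
  alloy R: E = 44.40 GPa, ρ = 1810 kg/m³
  alloy V: E = 188.2 GPa, ρ = 8030 kg/m³
  alloy A: E = 400.0 GPa, ρ = 19200 kg/m³
  alloy Q: M = 29.8 MN·m/kg
  alloy R: M = 24.5 MN·m/kg
  alloy V: M = 23.4 MN·m/kg
  alloy A: M = 20.8 MN·m/kg
  alloy H: M = 14.6 MN·m/kg
  alloy W: M = 1.86 MN·m/kg
Alloy Q ranks first.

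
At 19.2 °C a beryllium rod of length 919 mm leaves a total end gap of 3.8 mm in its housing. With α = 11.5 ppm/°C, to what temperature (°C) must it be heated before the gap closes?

α·L₀·ΔT = 3.8 mm ⇒ ΔT = 3.8 / (11.5×10⁻⁶ × 919.0) = 359.6 K.
T = 19.2 + 359.6 = 378.8 °C.

379 °C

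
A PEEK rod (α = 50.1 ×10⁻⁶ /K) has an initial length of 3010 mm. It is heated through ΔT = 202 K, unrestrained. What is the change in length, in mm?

30.5 mm

ΔL = α·L₀·ΔT = 50.1×10⁻⁶ × 3010 mm × 202.0 K = 30.5 mm.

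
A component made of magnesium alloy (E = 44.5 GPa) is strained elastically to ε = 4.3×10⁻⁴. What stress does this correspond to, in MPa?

σ = E·ε = 44500 MPa × 4.3×10⁻⁴ = 19.1 MPa.

19.1 MPa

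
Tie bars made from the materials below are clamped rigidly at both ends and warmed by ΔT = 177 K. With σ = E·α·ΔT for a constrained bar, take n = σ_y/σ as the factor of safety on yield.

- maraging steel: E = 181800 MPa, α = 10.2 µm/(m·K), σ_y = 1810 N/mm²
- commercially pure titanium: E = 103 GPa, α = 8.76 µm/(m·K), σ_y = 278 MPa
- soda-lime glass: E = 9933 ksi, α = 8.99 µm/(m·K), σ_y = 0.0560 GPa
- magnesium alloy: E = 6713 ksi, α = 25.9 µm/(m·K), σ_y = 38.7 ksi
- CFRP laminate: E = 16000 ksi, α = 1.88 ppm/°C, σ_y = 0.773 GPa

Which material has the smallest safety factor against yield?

With everything in SI (GPa, ×10⁻⁶/K, MPa):
  maraging steel: E = 181.8, α = 10.2, σ_y = 1810 → σ = 328 MPa, n = 5.51
  commercially pure titanium: E = 103.0, α = 8.76, σ_y = 278.0 → σ = 160 MPa, n = 1.74
  soda-lime glass: E = 68.49, α = 8.99, σ_y = 56.00 → σ = 109 MPa, n = 0.514
  magnesium alloy: E = 46.28, α = 25.9, σ_y = 266.8 → σ = 212 MPa, n = 1.26
  CFRP laminate: E = 110.3, α = 1.88, σ_y = 773.0 → σ = 36.7 MPa, n = 21.1
Smallest n: soda-lime glass with n = 0.514.

soda-lime glass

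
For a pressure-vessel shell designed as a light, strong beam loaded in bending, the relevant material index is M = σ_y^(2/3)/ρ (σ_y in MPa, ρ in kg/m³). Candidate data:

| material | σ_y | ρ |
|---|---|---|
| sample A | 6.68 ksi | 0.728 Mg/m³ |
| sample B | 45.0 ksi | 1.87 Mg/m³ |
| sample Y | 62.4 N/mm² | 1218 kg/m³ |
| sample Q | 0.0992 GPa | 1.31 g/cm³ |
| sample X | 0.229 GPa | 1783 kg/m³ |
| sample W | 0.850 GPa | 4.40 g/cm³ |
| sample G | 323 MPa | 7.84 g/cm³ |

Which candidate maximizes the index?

Convert each candidate to consistent units, then evaluate M:
  sample A: σ_y = 46.06 MPa, ρ = 728.0 kg/m³
  sample B: σ_y = 310.3 MPa, ρ = 1870 kg/m³
  sample Y: σ_y = 62.40 MPa, ρ = 1218 kg/m³
  sample Q: σ_y = 99.20 MPa, ρ = 1310 kg/m³
  sample X: σ_y = 229.0 MPa, ρ = 1783 kg/m³
  sample W: σ_y = 850.0 MPa, ρ = 4400 kg/m³
  sample G: σ_y = 323.0 MPa, ρ = 7840 kg/m³
  sample B: M = 24.5×10⁻³
  sample X: M = 21.0×10⁻³
  sample W: M = 20.4×10⁻³
  sample A: M = 17.6×10⁻³
  sample Q: M = 16.4×10⁻³
  sample Y: M = 12.9×10⁻³
  sample G: M = 6.00×10⁻³
Sample B has the largest M.

sample B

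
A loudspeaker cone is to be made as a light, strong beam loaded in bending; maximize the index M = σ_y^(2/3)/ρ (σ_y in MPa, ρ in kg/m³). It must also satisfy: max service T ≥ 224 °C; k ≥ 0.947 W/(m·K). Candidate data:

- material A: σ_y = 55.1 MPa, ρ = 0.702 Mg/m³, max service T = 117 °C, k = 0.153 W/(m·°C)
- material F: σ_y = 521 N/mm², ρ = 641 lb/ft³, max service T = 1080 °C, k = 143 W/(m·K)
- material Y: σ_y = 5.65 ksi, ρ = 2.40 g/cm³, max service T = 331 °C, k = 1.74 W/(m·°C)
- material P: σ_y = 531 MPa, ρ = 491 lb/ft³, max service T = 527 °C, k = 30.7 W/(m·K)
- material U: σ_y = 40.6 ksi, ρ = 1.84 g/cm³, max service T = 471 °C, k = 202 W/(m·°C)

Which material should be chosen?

Screen on constraints: max service T ≥ 224 °C; k ≥ 0.947 W/(m·K). Survivors: material F, material Y, material P, material U.
After converting to SI:
  material F: σ_y = 521.0 MPa, ρ = 10270 kg/m³
  material Y: σ_y = 38.96 MPa, ρ = 2400 kg/m³
  material P: σ_y = 531.0 MPa, ρ = 7865 kg/m³
  material U: σ_y = 279.9 MPa, ρ = 1840 kg/m³
  material U: M = 23.3×10⁻³
  material P: M = 8.34×10⁻³
  material F: M = 6.31×10⁻³
  material Y: M = 4.79×10⁻³
Material U has the largest M.

material U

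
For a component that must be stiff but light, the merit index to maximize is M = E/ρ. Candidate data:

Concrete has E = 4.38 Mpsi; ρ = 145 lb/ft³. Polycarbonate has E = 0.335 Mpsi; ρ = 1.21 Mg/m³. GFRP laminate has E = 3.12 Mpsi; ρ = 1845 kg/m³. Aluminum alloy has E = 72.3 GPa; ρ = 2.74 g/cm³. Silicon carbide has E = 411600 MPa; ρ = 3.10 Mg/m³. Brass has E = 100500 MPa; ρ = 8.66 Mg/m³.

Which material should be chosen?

silicon carbide

After converting to SI:
  concrete: E = 30.20 GPa, ρ = 2323 kg/m³
  polycarbonate: E = 2.310 GPa, ρ = 1210 kg/m³
  GFRP laminate: E = 21.51 GPa, ρ = 1845 kg/m³
  aluminum alloy: E = 72.30 GPa, ρ = 2740 kg/m³
  silicon carbide: E = 411.6 GPa, ρ = 3100 kg/m³
  brass: E = 100.5 GPa, ρ = 8660 kg/m³
  silicon carbide: M = 133 MN·m/kg
  aluminum alloy: M = 26.4 MN·m/kg
  concrete: M = 13.0 MN·m/kg
  GFRP laminate: M = 11.7 MN·m/kg
  brass: M = 11.6 MN·m/kg
  polycarbonate: M = 1.91 MN·m/kg
Silicon carbide has the largest M.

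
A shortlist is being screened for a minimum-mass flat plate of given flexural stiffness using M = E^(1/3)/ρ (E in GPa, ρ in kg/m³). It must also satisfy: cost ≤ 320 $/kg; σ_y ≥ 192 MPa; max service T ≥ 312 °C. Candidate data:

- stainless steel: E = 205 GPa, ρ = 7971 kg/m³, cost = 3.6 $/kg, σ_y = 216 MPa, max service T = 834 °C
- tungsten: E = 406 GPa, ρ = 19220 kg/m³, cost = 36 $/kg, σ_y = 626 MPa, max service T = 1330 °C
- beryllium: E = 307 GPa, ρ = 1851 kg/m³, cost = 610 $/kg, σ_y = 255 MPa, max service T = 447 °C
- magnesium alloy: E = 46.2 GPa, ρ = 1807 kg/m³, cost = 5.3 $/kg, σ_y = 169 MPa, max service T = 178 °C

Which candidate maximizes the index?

stainless steel

Screen on constraints: cost ≤ 320 $/kg; σ_y ≥ 192 MPa; max service T ≥ 312 °C. Survivors: stainless steel, tungsten.
Evaluate M for each candidate:
  stainless steel: M = 0.740×10⁻³
  tungsten: M = 0.385×10⁻³
Stainless steel ranks first.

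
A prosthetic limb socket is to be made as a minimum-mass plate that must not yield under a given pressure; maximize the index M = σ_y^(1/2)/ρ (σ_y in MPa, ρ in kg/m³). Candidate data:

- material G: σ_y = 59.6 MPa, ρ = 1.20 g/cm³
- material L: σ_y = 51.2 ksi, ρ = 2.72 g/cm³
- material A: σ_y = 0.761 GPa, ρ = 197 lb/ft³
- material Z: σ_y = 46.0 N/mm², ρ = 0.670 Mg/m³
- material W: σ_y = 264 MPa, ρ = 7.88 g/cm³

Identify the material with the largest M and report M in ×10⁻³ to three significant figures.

Putting every candidate on a common basis:
  material G: σ_y = 59.60 MPa, ρ = 1200 kg/m³
  material L: σ_y = 353.0 MPa, ρ = 2720 kg/m³
  material A: σ_y = 761.0 MPa, ρ = 3156 kg/m³
  material Z: σ_y = 46.00 MPa, ρ = 670.0 kg/m³
  material W: σ_y = 264.0 MPa, ρ = 7880 kg/m³
  material Z: M = 10.1×10⁻³
  material A: M = 8.74×10⁻³
  material L: M = 6.91×10⁻³
  material G: M = 6.43×10⁻³
  material W: M = 2.06×10⁻³
Material Z ranks first.

material Z, M = 10.1×10⁻³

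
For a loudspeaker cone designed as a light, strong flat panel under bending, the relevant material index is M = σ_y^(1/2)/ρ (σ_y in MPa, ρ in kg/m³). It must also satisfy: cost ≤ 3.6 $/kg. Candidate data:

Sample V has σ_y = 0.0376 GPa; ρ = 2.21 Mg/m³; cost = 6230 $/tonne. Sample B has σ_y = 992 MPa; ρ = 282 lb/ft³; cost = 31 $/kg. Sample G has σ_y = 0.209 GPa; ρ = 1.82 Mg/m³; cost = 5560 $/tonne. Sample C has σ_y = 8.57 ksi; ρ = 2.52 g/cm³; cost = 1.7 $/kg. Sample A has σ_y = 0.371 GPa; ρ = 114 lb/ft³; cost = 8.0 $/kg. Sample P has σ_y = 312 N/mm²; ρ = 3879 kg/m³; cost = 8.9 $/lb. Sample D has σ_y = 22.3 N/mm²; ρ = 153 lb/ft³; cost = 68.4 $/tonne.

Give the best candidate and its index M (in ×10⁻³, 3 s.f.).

sample C, M = 3.05×10⁻³

Screen on constraints: cost ≤ 3.6 $/kg. Survivors: sample C, sample D.
Putting every candidate on a common basis:
  sample C: σ_y = 59.09 MPa, ρ = 2520 kg/m³
  sample D: σ_y = 22.30 MPa, ρ = 2451 kg/m³
  sample C: M = 3.05×10⁻³
  sample D: M = 1.93×10⁻³
Highest index: sample C.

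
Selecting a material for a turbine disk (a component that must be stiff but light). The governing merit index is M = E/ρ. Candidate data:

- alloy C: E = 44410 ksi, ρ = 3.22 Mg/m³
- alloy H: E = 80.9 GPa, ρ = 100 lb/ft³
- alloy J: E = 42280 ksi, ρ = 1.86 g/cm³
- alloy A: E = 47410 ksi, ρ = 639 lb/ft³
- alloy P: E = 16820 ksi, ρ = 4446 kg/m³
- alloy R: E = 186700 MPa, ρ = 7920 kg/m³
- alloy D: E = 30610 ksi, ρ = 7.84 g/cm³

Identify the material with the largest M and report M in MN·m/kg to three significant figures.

alloy J, M = 157 MN·m/kg

In SI units:
  alloy C: E = 306.2 GPa, ρ = 3220 kg/m³
  alloy H: E = 80.90 GPa, ρ = 1602 kg/m³
  alloy J: E = 291.5 GPa, ρ = 1860 kg/m³
  alloy A: E = 326.9 GPa, ρ = 10240 kg/m³
  alloy P: E = 116.0 GPa, ρ = 4446 kg/m³
  alloy R: E = 186.7 GPa, ρ = 7920 kg/m³
  alloy D: E = 211.0 GPa, ρ = 7840 kg/m³
  alloy J: M = 157 MN·m/kg
  alloy C: M = 95.1 MN·m/kg
  alloy H: M = 50.5 MN·m/kg
  alloy A: M = 31.9 MN·m/kg
  alloy D: M = 26.9 MN·m/kg
  alloy P: M = 26.1 MN·m/kg
  alloy R: M = 23.6 MN·m/kg
Alloy J has the largest M.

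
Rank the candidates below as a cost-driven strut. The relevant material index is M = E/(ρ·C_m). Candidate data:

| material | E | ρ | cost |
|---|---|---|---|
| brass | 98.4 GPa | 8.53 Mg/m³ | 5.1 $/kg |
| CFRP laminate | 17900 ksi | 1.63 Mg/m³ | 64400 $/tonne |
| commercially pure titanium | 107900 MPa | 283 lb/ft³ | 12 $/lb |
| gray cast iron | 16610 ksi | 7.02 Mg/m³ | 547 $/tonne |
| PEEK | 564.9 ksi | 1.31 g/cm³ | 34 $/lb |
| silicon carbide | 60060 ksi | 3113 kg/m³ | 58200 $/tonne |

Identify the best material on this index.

In SI units:
  brass: E = 98.40 GPa, ρ = 8530 kg/m³, cost = 5.100 $/kg
  CFRP laminate: E = 123.4 GPa, ρ = 1630 kg/m³, cost = 64.40 $/kg
  commercially pure titanium: E = 107.9 GPa, ρ = 4533 kg/m³, cost = 26.46 $/kg
  gray cast iron: E = 114.5 GPa, ρ = 7020 kg/m³, cost = 0.5470 $/kg
  PEEK: E = 3.895 GPa, ρ = 1310 kg/m³, cost = 74.96 $/kg
  silicon carbide: E = 414.1 GPa, ρ = 3113 kg/m³, cost = 58.20 $/kg
  gray cast iron: M = 29.8 MN·m per $
  silicon carbide: M = 2.29 MN·m per $
  brass: M = 2.26 MN·m per $
  CFRP laminate: M = 1.18 MN·m per $
  commercially pure titanium: M = 0.900 MN·m per $
  PEEK: M = 0.0397 MN·m per $
Gray cast iron has the largest M.

gray cast iron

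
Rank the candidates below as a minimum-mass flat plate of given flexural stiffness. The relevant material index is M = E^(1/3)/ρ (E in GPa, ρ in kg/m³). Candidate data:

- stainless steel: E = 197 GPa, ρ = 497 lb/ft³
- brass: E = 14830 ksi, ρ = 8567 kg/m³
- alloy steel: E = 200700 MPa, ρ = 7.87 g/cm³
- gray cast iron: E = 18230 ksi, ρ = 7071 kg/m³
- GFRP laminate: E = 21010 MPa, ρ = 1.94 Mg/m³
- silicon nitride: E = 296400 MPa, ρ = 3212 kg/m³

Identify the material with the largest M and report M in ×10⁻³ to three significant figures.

silicon nitride, M = 2.08×10⁻³

After converting to SI:
  stainless steel: E = 197.0 GPa, ρ = 7961 kg/m³
  brass: E = 102.2 GPa, ρ = 8567 kg/m³
  alloy steel: E = 200.7 GPa, ρ = 7870 kg/m³
  gray cast iron: E = 125.7 GPa, ρ = 7071 kg/m³
  GFRP laminate: E = 21.01 GPa, ρ = 1940 kg/m³
  silicon nitride: E = 296.4 GPa, ρ = 3212 kg/m³
  silicon nitride: M = 2.08×10⁻³
  GFRP laminate: M = 1.42×10⁻³
  alloy steel: M = 0.744×10⁻³
  stainless steel: M = 0.731×10⁻³
  gray cast iron: M = 0.708×10⁻³
  brass: M = 0.546×10⁻³
Highest index: silicon nitride.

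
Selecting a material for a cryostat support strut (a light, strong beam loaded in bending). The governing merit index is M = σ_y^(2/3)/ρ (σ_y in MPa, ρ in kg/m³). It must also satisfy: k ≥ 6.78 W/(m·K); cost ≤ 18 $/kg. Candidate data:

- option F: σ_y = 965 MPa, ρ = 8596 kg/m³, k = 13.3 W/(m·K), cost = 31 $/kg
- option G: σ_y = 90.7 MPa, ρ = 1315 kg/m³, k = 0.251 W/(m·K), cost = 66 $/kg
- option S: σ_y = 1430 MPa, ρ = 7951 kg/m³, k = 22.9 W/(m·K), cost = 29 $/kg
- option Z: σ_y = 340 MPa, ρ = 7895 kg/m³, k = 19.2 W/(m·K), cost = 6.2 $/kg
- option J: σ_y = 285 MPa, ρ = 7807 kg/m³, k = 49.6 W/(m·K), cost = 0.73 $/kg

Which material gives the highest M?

option Z

Screen on constraints: k ≥ 6.78 W/(m·K); cost ≤ 18 $/kg. Survivors: option Z, option J.
Evaluate M for each candidate:
  option Z: M = 6.17×10⁻³
  option J: M = 5.55×10⁻³
Option Z has the largest M.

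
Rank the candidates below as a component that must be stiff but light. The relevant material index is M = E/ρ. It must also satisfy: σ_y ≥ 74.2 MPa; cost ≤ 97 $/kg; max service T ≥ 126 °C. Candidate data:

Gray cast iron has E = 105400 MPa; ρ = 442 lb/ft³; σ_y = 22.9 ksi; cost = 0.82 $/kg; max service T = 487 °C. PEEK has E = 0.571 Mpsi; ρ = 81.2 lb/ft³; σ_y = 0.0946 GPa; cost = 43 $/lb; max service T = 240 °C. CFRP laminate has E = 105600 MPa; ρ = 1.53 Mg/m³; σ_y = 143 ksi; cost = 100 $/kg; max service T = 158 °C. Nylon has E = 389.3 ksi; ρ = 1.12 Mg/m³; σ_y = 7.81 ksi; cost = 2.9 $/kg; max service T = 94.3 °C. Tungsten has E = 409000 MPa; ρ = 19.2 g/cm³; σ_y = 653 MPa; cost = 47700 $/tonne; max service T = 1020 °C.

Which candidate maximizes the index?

tungsten

Screen on constraints: σ_y ≥ 74.2 MPa; cost ≤ 97 $/kg; max service T ≥ 126 °C. Survivors: gray cast iron, PEEK, tungsten.
Convert each candidate to consistent units, then evaluate M:
  gray cast iron: E = 105.4 GPa, ρ = 7080 kg/m³
  PEEK: E = 3.937 GPa, ρ = 1301 kg/m³
  tungsten: E = 409.0 GPa, ρ = 19200 kg/m³
  tungsten: M = 21.3 MN·m/kg
  gray cast iron: M = 14.9 MN·m/kg
  PEEK: M = 3.03 MN·m/kg
Tungsten ranks first.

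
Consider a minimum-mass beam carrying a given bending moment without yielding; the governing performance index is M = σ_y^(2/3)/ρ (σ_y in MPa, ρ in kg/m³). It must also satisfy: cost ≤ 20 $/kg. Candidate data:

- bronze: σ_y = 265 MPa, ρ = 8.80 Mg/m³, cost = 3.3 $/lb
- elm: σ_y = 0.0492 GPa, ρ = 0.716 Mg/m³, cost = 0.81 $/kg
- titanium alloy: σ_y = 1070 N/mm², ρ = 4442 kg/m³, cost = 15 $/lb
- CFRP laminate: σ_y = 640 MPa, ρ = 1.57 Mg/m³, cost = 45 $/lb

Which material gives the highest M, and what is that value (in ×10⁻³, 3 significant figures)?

elm, M = 18.8×10⁻³

Screen on constraints: cost ≤ 20 $/kg. Survivors: bronze, elm.
Convert each candidate to consistent units, then evaluate M:
  bronze: σ_y = 265.0 MPa, ρ = 8800 kg/m³
  elm: σ_y = 49.20 MPa, ρ = 716.0 kg/m³
  elm: M = 18.8×10⁻³
  bronze: M = 4.69×10⁻³
Elm has the largest M.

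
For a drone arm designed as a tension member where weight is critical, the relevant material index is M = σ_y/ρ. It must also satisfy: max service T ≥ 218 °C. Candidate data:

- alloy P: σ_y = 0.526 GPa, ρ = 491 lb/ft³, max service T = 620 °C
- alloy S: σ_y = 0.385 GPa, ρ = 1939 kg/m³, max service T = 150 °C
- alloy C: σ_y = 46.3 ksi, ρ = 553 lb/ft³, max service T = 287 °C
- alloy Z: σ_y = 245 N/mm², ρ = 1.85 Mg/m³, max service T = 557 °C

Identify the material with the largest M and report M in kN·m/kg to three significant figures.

alloy Z, M = 132 kN·m/kg

Screen on constraints: max service T ≥ 218 °C. Survivors: alloy P, alloy C, alloy Z.
Convert each candidate to consistent units, then evaluate M:
  alloy P: σ_y = 526.0 MPa, ρ = 7865 kg/m³
  alloy C: σ_y = 319.2 MPa, ρ = 8858 kg/m³
  alloy Z: σ_y = 245.0 MPa, ρ = 1850 kg/m³
  alloy Z: M = 132 kN·m/kg
  alloy P: M = 66.9 kN·m/kg
  alloy C: M = 36.0 kN·m/kg
Alloy Z has the largest M.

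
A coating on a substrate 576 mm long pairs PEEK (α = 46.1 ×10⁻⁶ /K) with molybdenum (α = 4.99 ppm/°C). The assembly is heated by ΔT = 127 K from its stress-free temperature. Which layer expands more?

PEEK

α(PEEK) = 46.1×10⁻⁶/K vs α(molybdenum) = 4.99×10⁻⁶/K.
Higher α expands more for the same ΔT: PEEK.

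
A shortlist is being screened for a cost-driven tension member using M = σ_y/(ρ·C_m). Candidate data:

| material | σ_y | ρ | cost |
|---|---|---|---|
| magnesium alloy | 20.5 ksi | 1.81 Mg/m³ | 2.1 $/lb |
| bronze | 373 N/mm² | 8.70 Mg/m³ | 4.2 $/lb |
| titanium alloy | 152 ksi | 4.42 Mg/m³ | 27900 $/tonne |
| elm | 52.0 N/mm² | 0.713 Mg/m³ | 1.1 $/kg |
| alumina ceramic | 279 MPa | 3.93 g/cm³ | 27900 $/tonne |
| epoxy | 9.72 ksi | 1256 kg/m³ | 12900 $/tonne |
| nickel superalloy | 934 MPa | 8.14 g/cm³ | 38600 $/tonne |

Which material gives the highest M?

elm

In SI units:
  magnesium alloy: σ_y = 141.3 MPa, ρ = 1810 kg/m³, cost = 4.630 $/kg
  bronze: σ_y = 373.0 MPa, ρ = 8700 kg/m³, cost = 9.259 $/kg
  titanium alloy: σ_y = 1048 MPa, ρ = 4420 kg/m³, cost = 27.90 $/kg
  elm: σ_y = 52.00 MPa, ρ = 713.0 kg/m³, cost = 1.100 $/kg
  alumina ceramic: σ_y = 279.0 MPa, ρ = 3930 kg/m³, cost = 27.90 $/kg
  epoxy: σ_y = 67.02 MPa, ρ = 1256 kg/m³, cost = 12.90 $/kg
  nickel superalloy: σ_y = 934.0 MPa, ρ = 8140 kg/m³, cost = 38.60 $/kg
  elm: M = 66.3 kN·m per $
  magnesium alloy: M = 16.9 kN·m per $
  titanium alloy: M = 8.50 kN·m per $
  bronze: M = 4.63 kN·m per $
  epoxy: M = 4.14 kN·m per $
  nickel superalloy: M = 2.97 kN·m per $
  alumina ceramic: M = 2.54 kN·m per $
Highest index: elm.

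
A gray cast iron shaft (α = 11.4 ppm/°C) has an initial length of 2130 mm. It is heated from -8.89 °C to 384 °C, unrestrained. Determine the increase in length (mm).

9.54 mm

ΔT = 384 − (-8.89) = 392.9 K.
ΔL = α·L₀·ΔT = 11.4×10⁻⁶ × 2130 mm × 392.9 K = 9.54 mm.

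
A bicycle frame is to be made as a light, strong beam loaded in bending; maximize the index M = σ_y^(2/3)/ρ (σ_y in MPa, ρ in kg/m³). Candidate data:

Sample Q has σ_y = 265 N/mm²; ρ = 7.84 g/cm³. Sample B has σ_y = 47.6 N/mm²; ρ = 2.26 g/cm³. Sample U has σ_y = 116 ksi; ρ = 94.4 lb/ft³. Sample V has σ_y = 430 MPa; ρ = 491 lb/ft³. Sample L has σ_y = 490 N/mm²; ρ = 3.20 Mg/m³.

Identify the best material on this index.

sample U

Normalizing units and computing the index:
  sample Q: σ_y = 265.0 MPa, ρ = 7840 kg/m³
  sample B: σ_y = 47.60 MPa, ρ = 2260 kg/m³
  sample U: σ_y = 799.8 MPa, ρ = 1512 kg/m³
  sample V: σ_y = 430.0 MPa, ρ = 7865 kg/m³
  sample L: σ_y = 490.0 MPa, ρ = 3200 kg/m³
  sample U: M = 57.0×10⁻³
  sample L: M = 19.4×10⁻³
  sample V: M = 7.24×10⁻³
  sample B: M = 5.81×10⁻³
  sample Q: M = 5.26×10⁻³
Sample U ranks first.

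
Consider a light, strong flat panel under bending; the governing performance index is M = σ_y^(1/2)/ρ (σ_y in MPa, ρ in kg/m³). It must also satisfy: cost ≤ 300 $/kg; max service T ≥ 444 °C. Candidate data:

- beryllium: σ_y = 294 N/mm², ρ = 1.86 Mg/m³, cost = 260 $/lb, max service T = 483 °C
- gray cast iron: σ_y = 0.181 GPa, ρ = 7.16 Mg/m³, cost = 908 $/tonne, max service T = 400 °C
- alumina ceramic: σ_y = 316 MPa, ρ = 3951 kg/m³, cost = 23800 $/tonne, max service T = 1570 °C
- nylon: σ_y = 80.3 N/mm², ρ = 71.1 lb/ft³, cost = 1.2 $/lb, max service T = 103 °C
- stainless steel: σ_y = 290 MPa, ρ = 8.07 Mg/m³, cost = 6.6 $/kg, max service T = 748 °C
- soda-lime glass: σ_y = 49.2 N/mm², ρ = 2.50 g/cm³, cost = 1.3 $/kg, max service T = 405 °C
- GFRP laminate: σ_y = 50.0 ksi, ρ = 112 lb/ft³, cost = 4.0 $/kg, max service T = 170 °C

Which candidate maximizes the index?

Screen on constraints: cost ≤ 300 $/kg; max service T ≥ 444 °C. Survivors: alumina ceramic, stainless steel.
Normalizing units and computing the index:
  alumina ceramic: σ_y = 316.0 MPa, ρ = 3951 kg/m³
  stainless steel: σ_y = 290.0 MPa, ρ = 8070 kg/m³
  alumina ceramic: M = 4.50×10⁻³
  stainless steel: M = 2.11×10⁻³
Highest index: alumina ceramic.

alumina ceramic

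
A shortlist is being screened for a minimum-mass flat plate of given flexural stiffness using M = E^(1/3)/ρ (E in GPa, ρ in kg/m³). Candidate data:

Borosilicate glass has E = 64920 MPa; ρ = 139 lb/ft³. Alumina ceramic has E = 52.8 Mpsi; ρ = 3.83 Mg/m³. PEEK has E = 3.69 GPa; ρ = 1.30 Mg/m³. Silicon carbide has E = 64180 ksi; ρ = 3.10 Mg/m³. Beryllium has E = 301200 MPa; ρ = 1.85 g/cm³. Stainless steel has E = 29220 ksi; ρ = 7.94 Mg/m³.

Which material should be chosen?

beryllium

Convert each candidate to consistent units, then evaluate M:
  borosilicate glass: E = 64.92 GPa, ρ = 2227 kg/m³
  alumina ceramic: E = 364.0 GPa, ρ = 3830 kg/m³
  PEEK: E = 3.690 GPa, ρ = 1300 kg/m³
  silicon carbide: E = 442.5 GPa, ρ = 3100 kg/m³
  beryllium: E = 301.2 GPa, ρ = 1850 kg/m³
  stainless steel: E = 201.5 GPa, ρ = 7940 kg/m³
  beryllium: M = 3.62×10⁻³
  silicon carbide: M = 2.46×10⁻³
  alumina ceramic: M = 1.86×10⁻³
  borosilicate glass: M = 1.81×10⁻³
  PEEK: M = 1.19×10⁻³
  stainless steel: M = 0.738×10⁻³
Beryllium has the largest M.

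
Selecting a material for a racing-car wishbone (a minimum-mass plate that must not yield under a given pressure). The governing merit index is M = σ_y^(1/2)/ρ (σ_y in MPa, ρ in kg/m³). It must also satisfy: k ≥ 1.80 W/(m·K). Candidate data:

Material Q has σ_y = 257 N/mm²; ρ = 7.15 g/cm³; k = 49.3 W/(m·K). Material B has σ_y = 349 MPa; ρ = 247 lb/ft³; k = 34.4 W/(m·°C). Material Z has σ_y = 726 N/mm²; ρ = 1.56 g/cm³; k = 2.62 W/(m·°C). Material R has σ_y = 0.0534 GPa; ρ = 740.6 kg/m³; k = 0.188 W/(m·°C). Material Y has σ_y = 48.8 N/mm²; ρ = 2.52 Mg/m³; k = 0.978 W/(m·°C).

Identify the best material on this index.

material Z

Screen on constraints: k ≥ 1.80 W/(m·K). Survivors: material Q, material B, material Z.
Normalizing units and computing the index:
  material Q: σ_y = 257.0 MPa, ρ = 7150 kg/m³
  material B: σ_y = 349.0 MPa, ρ = 3957 kg/m³
  material Z: σ_y = 726.0 MPa, ρ = 1560 kg/m³
  material Z: M = 17.3×10⁻³
  material B: M = 4.72×10⁻³
  material Q: M = 2.24×10⁻³
Material Z has the largest M.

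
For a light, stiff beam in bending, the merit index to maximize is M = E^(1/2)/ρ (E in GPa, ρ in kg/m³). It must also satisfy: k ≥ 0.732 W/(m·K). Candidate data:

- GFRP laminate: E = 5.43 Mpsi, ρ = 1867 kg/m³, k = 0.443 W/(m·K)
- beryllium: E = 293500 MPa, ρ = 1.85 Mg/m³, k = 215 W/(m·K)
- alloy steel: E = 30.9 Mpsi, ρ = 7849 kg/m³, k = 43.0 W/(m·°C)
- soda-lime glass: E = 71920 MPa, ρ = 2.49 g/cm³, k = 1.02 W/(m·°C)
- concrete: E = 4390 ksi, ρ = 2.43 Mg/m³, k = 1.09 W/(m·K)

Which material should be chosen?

Screen on constraints: k ≥ 0.732 W/(m·K). Survivors: beryllium, alloy steel, soda-lime glass, concrete.
In SI units:
  beryllium: E = 293.5 GPa, ρ = 1850 kg/m³
  alloy steel: E = 213.0 GPa, ρ = 7849 kg/m³
  soda-lime glass: E = 71.92 GPa, ρ = 2490 kg/m³
  concrete: E = 30.27 GPa, ρ = 2430 kg/m³
  beryllium: M = 9.26×10⁻³
  soda-lime glass: M = 3.41×10⁻³
  concrete: M = 2.26×10⁻³
  alloy steel: M = 1.86×10⁻³
Highest index: beryllium.

beryllium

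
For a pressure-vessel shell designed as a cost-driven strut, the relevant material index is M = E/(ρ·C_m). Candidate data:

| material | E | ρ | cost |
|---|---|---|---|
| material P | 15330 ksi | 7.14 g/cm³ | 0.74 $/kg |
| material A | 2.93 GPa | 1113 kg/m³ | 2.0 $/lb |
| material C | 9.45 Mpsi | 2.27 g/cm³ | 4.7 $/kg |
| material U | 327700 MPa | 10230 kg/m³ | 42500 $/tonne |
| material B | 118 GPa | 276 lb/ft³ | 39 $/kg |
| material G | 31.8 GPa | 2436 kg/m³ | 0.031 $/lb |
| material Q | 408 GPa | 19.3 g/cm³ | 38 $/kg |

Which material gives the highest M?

Putting every candidate on a common basis:
  material P: E = 105.7 GPa, ρ = 7140 kg/m³, cost = 0.7400 $/kg
  material A: E = 2.930 GPa, ρ = 1113 kg/m³, cost = 4.409 $/kg
  material C: E = 65.16 GPa, ρ = 2270 kg/m³, cost = 4.700 $/kg
  material U: E = 327.7 GPa, ρ = 10230 kg/m³, cost = 42.50 $/kg
  material B: E = 118.0 GPa, ρ = 4421 kg/m³, cost = 39.00 $/kg
  material G: E = 31.80 GPa, ρ = 2436 kg/m³, cost = 0.06834 $/kg
  material Q: E = 408.0 GPa, ρ = 19300 kg/m³, cost = 38.00 $/kg
  material G: M = 191 MN·m per $
  material P: M = 20.0 MN·m per $
  material C: M = 6.11 MN·m per $
  material U: M = 0.754 MN·m per $
  material B: M = 0.684 MN·m per $
  material A: M = 0.597 MN·m per $
  material Q: M = 0.556 MN·m per $
Highest index: material G.

material G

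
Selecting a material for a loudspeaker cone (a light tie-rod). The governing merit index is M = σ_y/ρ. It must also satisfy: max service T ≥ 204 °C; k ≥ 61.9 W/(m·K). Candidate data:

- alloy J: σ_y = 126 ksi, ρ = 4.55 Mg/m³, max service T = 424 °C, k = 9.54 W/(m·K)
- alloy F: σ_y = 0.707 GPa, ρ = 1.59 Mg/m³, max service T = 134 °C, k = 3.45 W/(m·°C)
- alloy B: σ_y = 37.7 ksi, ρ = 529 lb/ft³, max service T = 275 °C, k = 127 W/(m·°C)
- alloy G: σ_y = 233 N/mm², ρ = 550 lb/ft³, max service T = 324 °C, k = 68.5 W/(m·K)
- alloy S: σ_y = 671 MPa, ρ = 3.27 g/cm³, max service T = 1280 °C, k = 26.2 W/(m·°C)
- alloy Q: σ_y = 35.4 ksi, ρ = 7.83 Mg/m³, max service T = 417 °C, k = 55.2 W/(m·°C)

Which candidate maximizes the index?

alloy B

Screen on constraints: max service T ≥ 204 °C; k ≥ 61.9 W/(m·K). Survivors: alloy B, alloy G.
In SI units:
  alloy B: σ_y = 259.9 MPa, ρ = 8474 kg/m³
  alloy G: σ_y = 233.0 MPa, ρ = 8810 kg/m³
  alloy B: M = 30.7 kN·m/kg
  alloy G: M = 26.4 kN·m/kg
Alloy B ranks first.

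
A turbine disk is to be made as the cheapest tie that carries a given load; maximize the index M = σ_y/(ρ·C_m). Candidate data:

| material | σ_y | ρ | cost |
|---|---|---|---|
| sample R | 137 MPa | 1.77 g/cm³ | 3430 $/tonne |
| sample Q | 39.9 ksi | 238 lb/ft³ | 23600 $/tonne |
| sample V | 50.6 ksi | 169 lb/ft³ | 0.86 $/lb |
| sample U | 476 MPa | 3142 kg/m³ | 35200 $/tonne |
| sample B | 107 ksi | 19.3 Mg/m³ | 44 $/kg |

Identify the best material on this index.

sample V

Putting every candidate on a common basis:
  sample R: σ_y = 137.0 MPa, ρ = 1770 kg/m³, cost = 3.430 $/kg
  sample Q: σ_y = 275.1 MPa, ρ = 3812 kg/m³, cost = 23.60 $/kg
  sample V: σ_y = 348.9 MPa, ρ = 2707 kg/m³, cost = 1.896 $/kg
  sample U: σ_y = 476.0 MPa, ρ = 3142 kg/m³, cost = 35.20 $/kg
  sample B: σ_y = 737.7 MPa, ρ = 19300 kg/m³, cost = 44.00 $/kg
  sample V: M = 68.0 kN·m per $
  sample R: M = 22.6 kN·m per $
  sample U: M = 4.30 kN·m per $
  sample Q: M = 3.06 kN·m per $
  sample B: M = 0.869 kN·m per $
Sample V has the largest M.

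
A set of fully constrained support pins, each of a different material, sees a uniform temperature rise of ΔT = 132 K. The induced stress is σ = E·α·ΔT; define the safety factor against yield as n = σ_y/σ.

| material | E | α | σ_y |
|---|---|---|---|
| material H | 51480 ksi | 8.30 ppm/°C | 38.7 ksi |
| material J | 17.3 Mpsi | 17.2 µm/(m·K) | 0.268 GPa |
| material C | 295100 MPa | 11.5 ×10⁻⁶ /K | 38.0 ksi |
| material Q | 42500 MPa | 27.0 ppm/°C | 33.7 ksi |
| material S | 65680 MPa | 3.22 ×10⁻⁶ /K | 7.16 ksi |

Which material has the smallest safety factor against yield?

material C

Converting E to GPa, α to ×10⁻⁶/K, σ_y to MPa, then σ and n for each:
  material H: E = 354.9, α = 8.30, σ_y = 266.8 → σ = 389 MPa, n = 0.686
  material J: E = 119.3, α = 17.2, σ_y = 268.0 → σ = 271 MPa, n = 0.990
  material C: E = 295.1, α = 11.5, σ_y = 262.0 → σ = 448 MPa, n = 0.585
  material Q: E = 42.50, α = 27.0, σ_y = 232.4 → σ = 151 MPa, n = 1.53
  material S: E = 65.68, α = 3.22, σ_y = 49.37 → σ = 27.9 MPa, n = 1.77
Smallest n: material C with n = 0.585.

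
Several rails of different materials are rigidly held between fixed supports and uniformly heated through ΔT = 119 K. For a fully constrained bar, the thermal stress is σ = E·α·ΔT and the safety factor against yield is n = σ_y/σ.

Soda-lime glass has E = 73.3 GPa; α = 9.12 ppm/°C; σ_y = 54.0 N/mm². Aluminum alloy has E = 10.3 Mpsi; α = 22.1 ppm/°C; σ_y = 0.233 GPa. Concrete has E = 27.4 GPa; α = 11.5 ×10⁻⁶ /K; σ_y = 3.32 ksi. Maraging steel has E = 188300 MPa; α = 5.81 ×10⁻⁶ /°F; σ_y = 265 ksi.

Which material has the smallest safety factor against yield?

concrete

Per material, after unit conversion:
  soda-lime glass: E = 73.30, α = 9.12, σ_y = 54.00 → σ = 79.6 MPa, n = 0.679
  aluminum alloy: E = 71.02, α = 22.1, σ_y = 233.0 → σ = 187 MPa, n = 1.25
  concrete: E = 27.40, α = 11.5, σ_y = 22.89 → σ = 37.5 MPa, n = 0.610
  maraging steel: E = 188.3, α = 10.5, σ_y = 1827 → σ = 234 MPa, n = 7.80
Concrete has the lowest safety factor, n = 0.610.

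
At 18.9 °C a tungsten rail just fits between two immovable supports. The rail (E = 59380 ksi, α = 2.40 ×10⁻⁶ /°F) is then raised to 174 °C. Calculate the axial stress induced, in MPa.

274 MPa

E = 59380 ksi = 409.4 GPa.
α = 2.40×10⁻⁶/°F × 9/5 = 4.32×10⁻⁶/K.
ΔT = 155.1 K. Constrained thermal stress σ = E·α·ΔT = 409.4×10³ MPa × 4.32×10⁻⁶ × 155.1 = 274 MPa (compressive).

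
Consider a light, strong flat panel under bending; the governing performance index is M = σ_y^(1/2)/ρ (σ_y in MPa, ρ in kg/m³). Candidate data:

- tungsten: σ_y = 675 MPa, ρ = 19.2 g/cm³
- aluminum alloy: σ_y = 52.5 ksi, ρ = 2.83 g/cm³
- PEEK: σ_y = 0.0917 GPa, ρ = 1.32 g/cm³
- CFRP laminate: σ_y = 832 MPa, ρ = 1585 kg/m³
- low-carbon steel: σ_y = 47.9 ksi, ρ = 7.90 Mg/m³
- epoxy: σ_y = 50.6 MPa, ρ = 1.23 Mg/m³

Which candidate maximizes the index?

CFRP laminate

Convert each candidate to consistent units, then evaluate M:
  tungsten: σ_y = 675.0 MPa, ρ = 19200 kg/m³
  aluminum alloy: σ_y = 362.0 MPa, ρ = 2830 kg/m³
  PEEK: σ_y = 91.70 MPa, ρ = 1320 kg/m³
  CFRP laminate: σ_y = 832.0 MPa, ρ = 1585 kg/m³
  low-carbon steel: σ_y = 330.3 MPa, ρ = 7900 kg/m³
  epoxy: σ_y = 50.60 MPa, ρ = 1230 kg/m³
  CFRP laminate: M = 18.2×10⁻³
  PEEK: M = 7.25×10⁻³
  aluminum alloy: M = 6.72×10⁻³
  epoxy: M = 5.78×10⁻³
  low-carbon steel: M = 2.30×10⁻³
  tungsten: M = 1.35×10⁻³
CFRP laminate ranks first.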